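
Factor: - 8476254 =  - 2^1*3^2*470903^1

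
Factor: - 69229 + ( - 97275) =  - 166504 =- 2^3*13^1 * 1601^1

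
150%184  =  150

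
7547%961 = 820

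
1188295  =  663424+524871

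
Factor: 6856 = 2^3*857^1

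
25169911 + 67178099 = 92348010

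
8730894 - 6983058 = 1747836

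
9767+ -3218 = 6549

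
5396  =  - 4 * ( -1349)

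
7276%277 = 74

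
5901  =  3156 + 2745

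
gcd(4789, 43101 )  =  4789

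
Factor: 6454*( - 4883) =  - 31514882= - 2^1 *7^1*19^1*257^1*461^1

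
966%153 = 48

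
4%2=0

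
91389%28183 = 6840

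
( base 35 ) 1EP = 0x6cc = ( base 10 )1740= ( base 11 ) 1342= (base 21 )3ji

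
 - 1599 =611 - 2210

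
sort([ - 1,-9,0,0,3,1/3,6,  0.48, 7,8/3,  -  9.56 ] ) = [ - 9.56, - 9 , - 1, 0,0,1/3,0.48,  8/3,3,6, 7 ] 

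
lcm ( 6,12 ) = 12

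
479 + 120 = 599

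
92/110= 46/55 = 0.84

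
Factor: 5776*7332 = 2^6*3^1*13^1*19^2*47^1 = 42349632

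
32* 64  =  2048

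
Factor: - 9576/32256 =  - 19/64 = - 2^(-6)*19^1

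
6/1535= 6/1535= 0.00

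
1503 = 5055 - 3552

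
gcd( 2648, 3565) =1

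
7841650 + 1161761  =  9003411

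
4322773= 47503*91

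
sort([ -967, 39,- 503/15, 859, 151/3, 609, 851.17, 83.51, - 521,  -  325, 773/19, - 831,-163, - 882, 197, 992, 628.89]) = [-967, - 882,-831,-521,-325,-163,-503/15, 39,773/19,  151/3 , 83.51,197, 609, 628.89, 851.17, 859,992 ]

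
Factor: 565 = 5^1*113^1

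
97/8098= 97/8098 = 0.01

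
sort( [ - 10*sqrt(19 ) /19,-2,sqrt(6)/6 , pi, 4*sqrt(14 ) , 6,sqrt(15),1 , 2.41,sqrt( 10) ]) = [ - 10 * sqrt(19)/19, - 2, sqrt( 6)/6,1,2.41, pi, sqrt(10 ),sqrt( 15), 6,4*sqrt(14 )] 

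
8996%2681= 953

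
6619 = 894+5725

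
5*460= 2300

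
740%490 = 250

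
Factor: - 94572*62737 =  - 2^2*3^2*37^1 * 43^1*71^1*1459^1=- 5933163564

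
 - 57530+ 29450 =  - 28080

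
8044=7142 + 902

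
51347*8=410776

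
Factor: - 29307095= - 5^1*97^1*60427^1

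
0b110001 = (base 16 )31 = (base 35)1E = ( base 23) 23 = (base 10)49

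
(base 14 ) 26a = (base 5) 3421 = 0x1e6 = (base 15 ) 226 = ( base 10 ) 486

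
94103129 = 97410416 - 3307287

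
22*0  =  0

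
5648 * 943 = 5326064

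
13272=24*553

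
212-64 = 148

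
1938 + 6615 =8553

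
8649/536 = 8649/536 = 16.14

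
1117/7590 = 1117/7590 = 0.15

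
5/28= 5/28=0.18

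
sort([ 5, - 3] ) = [  -  3,5 ] 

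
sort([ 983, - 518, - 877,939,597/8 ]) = [ - 877, - 518,597/8, 939, 983 ]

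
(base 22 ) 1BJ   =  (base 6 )3241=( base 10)745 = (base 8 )1351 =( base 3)1000121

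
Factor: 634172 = 2^2 * 7^1* 11^1*29^1*71^1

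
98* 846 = 82908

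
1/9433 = 1/9433 = 0.00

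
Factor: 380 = 2^2*5^1*19^1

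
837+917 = 1754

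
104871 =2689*39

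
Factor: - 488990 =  - 2^1*5^1 * 107^1 *457^1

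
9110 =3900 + 5210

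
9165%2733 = 966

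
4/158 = 2/79 = 0.03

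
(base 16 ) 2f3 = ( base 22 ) 1c7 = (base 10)755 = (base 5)11010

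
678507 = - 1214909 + 1893416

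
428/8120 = 107/2030 = 0.05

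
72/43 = 1 + 29/43 = 1.67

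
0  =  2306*0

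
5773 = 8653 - 2880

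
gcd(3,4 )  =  1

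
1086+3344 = 4430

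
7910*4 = 31640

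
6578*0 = 0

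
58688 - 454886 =-396198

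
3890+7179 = 11069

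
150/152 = 75/76 = 0.99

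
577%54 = 37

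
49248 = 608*81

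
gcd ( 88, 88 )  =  88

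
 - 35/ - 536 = 35/536=0.07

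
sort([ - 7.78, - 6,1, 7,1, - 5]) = [ - 7.78 , - 6, - 5, 1,1, 7]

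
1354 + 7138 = 8492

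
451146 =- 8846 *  ( - 51)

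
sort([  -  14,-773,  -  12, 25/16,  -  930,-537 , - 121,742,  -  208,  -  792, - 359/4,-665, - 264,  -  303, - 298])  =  [ - 930, - 792, - 773, - 665, - 537,  -  303, - 298,-264, - 208,-121,-359/4, - 14, - 12, 25/16, 742] 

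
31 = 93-62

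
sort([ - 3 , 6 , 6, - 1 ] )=[- 3,-1,6 , 6]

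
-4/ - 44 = 1/11 = 0.09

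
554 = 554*1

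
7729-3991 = 3738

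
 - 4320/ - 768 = 5 + 5/8 = 5.62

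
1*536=536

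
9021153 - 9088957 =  - 67804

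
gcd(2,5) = 1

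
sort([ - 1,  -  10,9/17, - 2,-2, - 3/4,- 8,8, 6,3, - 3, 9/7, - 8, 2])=[ - 10,  -  8, - 8, - 3, -2, -2, - 1,-3/4, 9/17, 9/7, 2, 3, 6, 8]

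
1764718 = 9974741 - 8210023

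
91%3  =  1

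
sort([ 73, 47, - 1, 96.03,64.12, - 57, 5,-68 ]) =[ - 68,  -  57, - 1, 5, 47,64.12, 73, 96.03 ]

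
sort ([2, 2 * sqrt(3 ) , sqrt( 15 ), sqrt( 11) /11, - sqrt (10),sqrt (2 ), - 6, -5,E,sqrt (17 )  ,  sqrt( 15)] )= [ - 6, - 5,- sqrt(10), sqrt ( 11 )/11,sqrt (2), 2, E, 2 * sqrt (3),sqrt(15), sqrt( 15), sqrt( 17)]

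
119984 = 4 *29996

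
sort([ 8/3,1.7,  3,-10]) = [-10,1.7,8/3,3]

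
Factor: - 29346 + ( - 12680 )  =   - 42026   =  - 2^1*21013^1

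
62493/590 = 62493/590 = 105.92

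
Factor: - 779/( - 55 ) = 5^( - 1)*11^( - 1)*19^1*41^1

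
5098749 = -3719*( - 1371)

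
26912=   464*58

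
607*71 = 43097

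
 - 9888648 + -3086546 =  - 12975194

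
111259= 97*1147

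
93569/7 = 13367 =13367.00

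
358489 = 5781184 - 5422695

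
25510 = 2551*10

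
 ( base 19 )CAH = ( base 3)20020010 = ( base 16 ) 11BB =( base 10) 4539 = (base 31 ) 4MD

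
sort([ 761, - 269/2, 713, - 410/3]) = [-410/3,-269/2, 713,761]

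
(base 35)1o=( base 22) 2f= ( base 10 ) 59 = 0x3B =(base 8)73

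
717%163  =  65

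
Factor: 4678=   2^1 * 2339^1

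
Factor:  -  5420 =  - 2^2*5^1*271^1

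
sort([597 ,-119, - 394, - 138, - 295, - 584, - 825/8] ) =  [- 584, - 394, - 295,-138, - 119, - 825/8 , 597 ]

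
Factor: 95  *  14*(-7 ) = -9310 = - 2^1*5^1*7^2*19^1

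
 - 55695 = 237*( - 235 ) 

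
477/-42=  - 159/14 = -  11.36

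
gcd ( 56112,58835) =7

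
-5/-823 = 5/823 = 0.01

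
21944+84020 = 105964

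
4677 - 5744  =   -1067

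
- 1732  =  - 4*433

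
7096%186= 28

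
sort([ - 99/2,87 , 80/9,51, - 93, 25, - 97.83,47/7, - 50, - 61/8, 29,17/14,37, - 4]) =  [ - 97.83, - 93,-50, - 99/2, - 61/8,  -  4,  17/14,47/7, 80/9 , 25 , 29, 37,51, 87]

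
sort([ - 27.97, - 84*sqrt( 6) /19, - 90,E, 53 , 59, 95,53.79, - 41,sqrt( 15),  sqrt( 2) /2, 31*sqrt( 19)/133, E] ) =[ - 90, - 41, - 27.97, - 84*sqrt( 6)/19,sqrt( 2) /2,  31*sqrt (19 ) /133,E  ,  E,sqrt ( 15 ),53,53.79,59,95] 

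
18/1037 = 18/1037  =  0.02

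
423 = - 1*( - 423)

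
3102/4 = 1551/2= 775.50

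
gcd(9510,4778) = 2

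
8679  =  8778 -99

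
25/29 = 25/29 =0.86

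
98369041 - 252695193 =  - 154326152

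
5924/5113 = 1  +  811/5113 = 1.16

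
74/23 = 74/23= 3.22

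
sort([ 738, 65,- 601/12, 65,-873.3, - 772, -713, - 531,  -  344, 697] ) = [- 873.3,-772, - 713,  -  531, - 344,-601/12, 65,65, 697,738]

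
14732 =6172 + 8560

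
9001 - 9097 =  - 96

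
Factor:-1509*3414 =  -5151726 = - 2^1*3^2*503^1 * 569^1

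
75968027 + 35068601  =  111036628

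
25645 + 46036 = 71681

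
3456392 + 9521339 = 12977731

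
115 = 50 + 65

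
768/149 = 5 + 23/149 = 5.15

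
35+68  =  103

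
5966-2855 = 3111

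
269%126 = 17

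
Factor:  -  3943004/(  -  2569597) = 2^2*13^1*83^( -2)*191^1*373^(-1)*397^1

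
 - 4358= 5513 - 9871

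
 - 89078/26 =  - 3427 + 12/13 = -3426.08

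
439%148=143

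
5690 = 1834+3856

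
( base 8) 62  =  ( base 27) 1n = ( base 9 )55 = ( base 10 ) 50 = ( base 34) 1g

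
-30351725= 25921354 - 56273079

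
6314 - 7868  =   - 1554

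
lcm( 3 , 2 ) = 6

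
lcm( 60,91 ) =5460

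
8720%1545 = 995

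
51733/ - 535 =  - 51733/535 = -96.70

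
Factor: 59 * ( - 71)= - 4189 = -59^1*71^1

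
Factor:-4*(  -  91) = 364 = 2^2*7^1*13^1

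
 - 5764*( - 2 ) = 11528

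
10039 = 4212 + 5827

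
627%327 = 300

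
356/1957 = 356/1957 = 0.18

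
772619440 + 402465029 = 1175084469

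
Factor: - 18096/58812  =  - 2^2*13^( - 1 ) = - 4/13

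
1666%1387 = 279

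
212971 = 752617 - 539646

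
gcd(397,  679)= 1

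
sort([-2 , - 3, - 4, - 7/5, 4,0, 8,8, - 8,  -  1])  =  [ - 8, - 4, - 3, - 2,-7/5,- 1, 0, 4, 8, 8 ] 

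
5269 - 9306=-4037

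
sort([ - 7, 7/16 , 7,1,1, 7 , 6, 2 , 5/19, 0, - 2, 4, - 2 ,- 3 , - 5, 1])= [ - 7,-5, - 3, - 2, - 2,0, 5/19,7/16 , 1, 1 , 1, 2, 4, 6,7,7]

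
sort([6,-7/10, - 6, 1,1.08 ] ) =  [-6,-7/10,1,1.08 , 6] 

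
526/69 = 526/69 = 7.62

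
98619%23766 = 3555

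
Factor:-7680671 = -7680671^1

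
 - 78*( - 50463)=3936114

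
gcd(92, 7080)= 4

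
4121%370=51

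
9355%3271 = 2813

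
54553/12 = 54553/12 = 4546.08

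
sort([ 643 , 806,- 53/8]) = [ - 53/8 , 643,806] 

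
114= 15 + 99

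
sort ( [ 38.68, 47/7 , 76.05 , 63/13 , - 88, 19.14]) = [ - 88,63/13,47/7, 19.14 , 38.68,76.05 ] 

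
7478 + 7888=15366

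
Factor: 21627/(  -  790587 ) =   -  3^2 *7^( - 1) *47^(-1 )=-9/329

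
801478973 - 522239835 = 279239138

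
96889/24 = 4037+1/24 = 4037.04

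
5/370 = 1/74 = 0.01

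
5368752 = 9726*552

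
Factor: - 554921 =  -23^2*1049^1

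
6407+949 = 7356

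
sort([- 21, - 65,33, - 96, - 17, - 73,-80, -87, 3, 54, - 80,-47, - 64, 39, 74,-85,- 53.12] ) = [ - 96, - 87, - 85, - 80,-80, - 73, - 65, - 64,-53.12, - 47, - 21, - 17, 3, 33, 39, 54, 74]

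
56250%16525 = 6675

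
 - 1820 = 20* (-91) 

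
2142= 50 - -2092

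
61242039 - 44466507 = 16775532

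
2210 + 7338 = 9548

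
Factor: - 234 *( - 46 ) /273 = 276/7 = 2^2 * 3^1*7^( - 1)* 23^1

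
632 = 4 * 158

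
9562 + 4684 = 14246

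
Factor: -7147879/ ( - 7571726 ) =2^ ( - 1) * 29^( - 1 )*130547^(-1)*7147879^1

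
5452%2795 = 2657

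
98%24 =2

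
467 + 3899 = 4366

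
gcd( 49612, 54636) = 628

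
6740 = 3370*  2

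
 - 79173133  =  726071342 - 805244475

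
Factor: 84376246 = 2^1*109^1*387047^1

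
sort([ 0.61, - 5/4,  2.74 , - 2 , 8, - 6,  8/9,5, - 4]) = [ - 6,-4,-2, - 5/4 , 0.61, 8/9, 2.74, 5,8] 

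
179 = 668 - 489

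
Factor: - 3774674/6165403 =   -  2^1*23^( - 1 )*83^1*181^( - 1)* 1481^( - 1 )*22739^1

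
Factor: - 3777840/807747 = -2^4*3^3*5^1 * 11^1* 19^( - 1)*37^ (-1)*53^1*383^(-1) = -1259280/269249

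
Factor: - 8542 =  - 2^1 *4271^1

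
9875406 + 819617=10695023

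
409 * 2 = 818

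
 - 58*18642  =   - 1081236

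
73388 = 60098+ 13290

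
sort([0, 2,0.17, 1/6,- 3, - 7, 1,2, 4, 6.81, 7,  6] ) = [ - 7,-3, 0, 1/6, 0.17,1, 2, 2 , 4, 6,6.81,  7 ]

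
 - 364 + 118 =-246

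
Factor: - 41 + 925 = 2^2*13^1*17^1 = 884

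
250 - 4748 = - 4498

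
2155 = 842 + 1313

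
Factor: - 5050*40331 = -203671550= - 2^1 *5^2*31^1*101^1*1301^1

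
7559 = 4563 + 2996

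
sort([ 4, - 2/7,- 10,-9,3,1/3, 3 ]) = [ - 10, - 9,  -  2/7,1/3,3,3, 4]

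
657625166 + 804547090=1462172256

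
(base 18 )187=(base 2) 111011011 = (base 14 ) 25D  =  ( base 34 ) DX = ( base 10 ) 475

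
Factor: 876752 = 2^4*37^1*1481^1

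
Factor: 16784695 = 5^1*17^1*19^2*547^1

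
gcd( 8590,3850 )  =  10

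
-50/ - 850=1/17 = 0.06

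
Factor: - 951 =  - 3^1*317^1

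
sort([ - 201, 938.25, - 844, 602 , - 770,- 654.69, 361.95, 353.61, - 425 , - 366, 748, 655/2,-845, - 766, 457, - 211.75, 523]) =[  -  845, - 844, - 770, - 766, - 654.69 , - 425, - 366, - 211.75, - 201, 655/2,  353.61,361.95,  457, 523,602 , 748,938.25]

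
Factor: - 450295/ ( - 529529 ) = 5^1*7^( - 1)*11^( - 1)*13^( - 1)*23^( - 2)*90059^1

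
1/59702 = 1/59702=0.00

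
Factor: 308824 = 2^3*38603^1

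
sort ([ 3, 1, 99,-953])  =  [  -  953,1,3, 99 ]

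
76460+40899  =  117359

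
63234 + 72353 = 135587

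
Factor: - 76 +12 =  - 64 = -2^6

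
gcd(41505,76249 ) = 1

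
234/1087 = 234/1087 = 0.22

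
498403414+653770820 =1152174234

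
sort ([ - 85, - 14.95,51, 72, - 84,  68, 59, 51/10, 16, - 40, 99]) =[  -  85, - 84,  -  40 ,-14.95,  51/10,16,51,59, 68,72,99 ] 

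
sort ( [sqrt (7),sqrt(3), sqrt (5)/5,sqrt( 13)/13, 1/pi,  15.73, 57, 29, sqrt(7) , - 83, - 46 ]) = [-83, - 46,sqrt( 13 )/13,1/pi,sqrt(5)/5,sqrt (3),  sqrt(7),sqrt( 7),15.73,29, 57]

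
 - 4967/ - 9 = 4967/9  =  551.89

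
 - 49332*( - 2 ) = 98664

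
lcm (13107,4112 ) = 209712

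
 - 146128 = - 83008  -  63120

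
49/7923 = 49/7923=   0.01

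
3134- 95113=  - 91979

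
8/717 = 8/717   =  0.01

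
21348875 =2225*9595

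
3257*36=117252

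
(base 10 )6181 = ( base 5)144211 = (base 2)1100000100101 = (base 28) 7OL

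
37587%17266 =3055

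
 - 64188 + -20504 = - 84692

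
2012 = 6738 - 4726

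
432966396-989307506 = -556341110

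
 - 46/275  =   - 46/275 = - 0.17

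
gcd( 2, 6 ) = 2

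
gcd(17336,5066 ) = 2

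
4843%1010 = 803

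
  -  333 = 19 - 352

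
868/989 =868/989 = 0.88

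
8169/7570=1+ 599/7570 = 1.08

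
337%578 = 337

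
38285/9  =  38285/9 = 4253.89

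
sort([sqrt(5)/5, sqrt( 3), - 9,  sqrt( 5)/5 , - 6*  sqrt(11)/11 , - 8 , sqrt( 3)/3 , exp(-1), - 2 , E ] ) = [  -  9, - 8 ,-2,  -  6*sqrt(11 ) /11 , exp (- 1 ),sqrt(5) /5 , sqrt (5 )/5, sqrt( 3) /3, sqrt(3), E ]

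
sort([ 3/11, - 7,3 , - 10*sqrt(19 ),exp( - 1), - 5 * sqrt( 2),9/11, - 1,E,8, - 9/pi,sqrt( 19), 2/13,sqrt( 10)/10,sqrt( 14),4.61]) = [ - 10*sqrt( 19), - 5 * sqrt(2),-7, - 9/pi,  -  1,2/13,3/11,sqrt (10)/10,exp( - 1),9/11,E, 3,  sqrt(14 ),sqrt( 19), 4.61,8] 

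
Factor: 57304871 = 13^1 * 59^1* 74713^1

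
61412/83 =61412/83 = 739.90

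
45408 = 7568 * 6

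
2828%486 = 398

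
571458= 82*6969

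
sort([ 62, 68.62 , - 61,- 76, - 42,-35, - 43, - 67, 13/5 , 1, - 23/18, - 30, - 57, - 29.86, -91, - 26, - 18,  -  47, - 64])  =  [ - 91 , - 76,-67,-64, - 61, - 57, - 47, - 43,-42, - 35, - 30, - 29.86, - 26, - 18,  -  23/18, 1,  13/5, 62, 68.62 ]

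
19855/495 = 361/9 = 40.11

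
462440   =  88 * 5255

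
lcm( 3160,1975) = 15800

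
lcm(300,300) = 300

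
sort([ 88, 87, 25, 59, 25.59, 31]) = [25, 25.59,31, 59 , 87, 88]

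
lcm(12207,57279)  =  744627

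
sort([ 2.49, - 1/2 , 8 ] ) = [ - 1/2,2.49,8 ]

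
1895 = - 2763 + 4658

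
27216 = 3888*7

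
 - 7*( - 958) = 6706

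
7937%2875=2187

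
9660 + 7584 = 17244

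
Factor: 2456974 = 2^1*13^1*53^1*1783^1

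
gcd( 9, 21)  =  3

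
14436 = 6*2406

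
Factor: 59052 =2^2*3^1*7^1*19^1*37^1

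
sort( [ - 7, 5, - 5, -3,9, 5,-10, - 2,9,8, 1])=[ - 10,-7, - 5,  -  3 , - 2,  1,5,5,8,9, 9 ] 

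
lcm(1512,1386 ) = 16632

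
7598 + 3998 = 11596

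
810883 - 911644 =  - 100761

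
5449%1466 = 1051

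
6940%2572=1796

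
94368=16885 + 77483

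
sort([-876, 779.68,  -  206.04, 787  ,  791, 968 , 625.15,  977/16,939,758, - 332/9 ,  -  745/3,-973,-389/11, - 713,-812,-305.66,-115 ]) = [-973,- 876,  -  812, - 713, -305.66, - 745/3,  -  206.04,-115, - 332/9, - 389/11, 977/16, 625.15, 758,  779.68,787,791 , 939 , 968]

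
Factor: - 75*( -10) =2^1*3^1*5^3  =  750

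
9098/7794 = 1 + 652/3897 = 1.17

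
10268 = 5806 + 4462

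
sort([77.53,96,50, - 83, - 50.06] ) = [ - 83,-50.06, 50,77.53,96]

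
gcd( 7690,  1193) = 1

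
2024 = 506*4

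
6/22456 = 3/11228 =0.00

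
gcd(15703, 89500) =1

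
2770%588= 418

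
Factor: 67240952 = 2^3  *101^1*83219^1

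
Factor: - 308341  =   - 11^1*28031^1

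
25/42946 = 25/42946=0.00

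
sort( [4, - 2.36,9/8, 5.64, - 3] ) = [  -  3,-2.36, 9/8,4 , 5.64 ] 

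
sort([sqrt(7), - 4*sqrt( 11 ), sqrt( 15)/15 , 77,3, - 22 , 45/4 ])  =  [ - 22, - 4*sqrt(11 ),sqrt(15 ) /15, sqrt(7 ), 3, 45/4,77 ] 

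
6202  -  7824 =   -  1622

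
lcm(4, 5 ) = 20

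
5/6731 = 5/6731 = 0.00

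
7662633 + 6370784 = 14033417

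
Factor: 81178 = 2^1*37^1*1097^1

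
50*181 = 9050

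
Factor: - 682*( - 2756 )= 1879592  =  2^3*11^1*13^1*31^1 * 53^1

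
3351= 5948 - 2597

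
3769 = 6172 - 2403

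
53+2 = 55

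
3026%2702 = 324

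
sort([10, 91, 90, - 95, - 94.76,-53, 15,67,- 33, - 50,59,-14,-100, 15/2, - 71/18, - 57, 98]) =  [ - 100, - 95, - 94.76,  -  57,-53,-50, - 33, - 14, - 71/18, 15/2,10, 15, 59, 67,90, 91, 98]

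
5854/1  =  5854=5854.00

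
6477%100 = 77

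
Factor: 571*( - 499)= - 499^1*571^1=- 284929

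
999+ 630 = 1629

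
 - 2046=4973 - 7019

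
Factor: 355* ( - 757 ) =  - 268735 = - 5^1*71^1*757^1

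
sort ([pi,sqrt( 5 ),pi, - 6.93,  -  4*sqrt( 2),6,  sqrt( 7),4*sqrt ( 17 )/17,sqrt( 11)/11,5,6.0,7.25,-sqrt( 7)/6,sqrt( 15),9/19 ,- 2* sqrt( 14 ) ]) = [ - 2*sqrt( 14 ),-6.93, - 4*sqrt( 2 ), - sqrt( 7 )/6,sqrt(11)/11,9/19 , 4*sqrt( 17)/17,sqrt( 5 ), sqrt ( 7),pi,pi, sqrt(15), 5 , 6,  6.0,7.25 ]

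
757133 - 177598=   579535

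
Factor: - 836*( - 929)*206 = 2^3* 11^1*19^1*103^1*929^1 =159988664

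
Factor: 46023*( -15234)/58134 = - 116852397/9689 = -  3^1 * 23^2  *29^1*2539^1*9689^( - 1)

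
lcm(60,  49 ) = 2940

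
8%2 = 0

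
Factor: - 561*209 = -3^1 * 11^2 * 17^1 *19^1 = - 117249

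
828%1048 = 828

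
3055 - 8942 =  - 5887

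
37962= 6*6327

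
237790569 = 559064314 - 321273745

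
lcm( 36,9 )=36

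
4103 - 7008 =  -2905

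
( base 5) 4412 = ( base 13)379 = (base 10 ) 607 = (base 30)k7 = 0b1001011111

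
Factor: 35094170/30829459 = 2^1*5^1*31^1*79^1 * 887^( - 1)*1433^1 *34757^( - 1 )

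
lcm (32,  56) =224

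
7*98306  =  688142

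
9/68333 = 9/68333 = 0.00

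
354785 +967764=1322549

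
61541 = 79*779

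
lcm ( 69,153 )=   3519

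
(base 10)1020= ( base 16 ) 3fc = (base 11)848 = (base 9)1353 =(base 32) VS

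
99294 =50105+49189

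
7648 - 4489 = 3159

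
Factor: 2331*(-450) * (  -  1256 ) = 2^4 * 3^4*5^2*7^1*37^1*157^1 = 1317481200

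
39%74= 39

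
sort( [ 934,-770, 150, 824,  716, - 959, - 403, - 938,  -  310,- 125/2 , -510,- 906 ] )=[- 959, - 938, - 906, - 770, - 510, - 403, - 310, - 125/2, 150, 716,824 , 934 ] 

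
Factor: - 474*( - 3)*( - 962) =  - 2^2 * 3^2*13^1 * 37^1*79^1 = -1367964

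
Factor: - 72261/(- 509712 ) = 2^( - 4 )*3^1*31^1*41^( - 1) = 93/656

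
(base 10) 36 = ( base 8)44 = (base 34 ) 12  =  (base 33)13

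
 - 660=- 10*66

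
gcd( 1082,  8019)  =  1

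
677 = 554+123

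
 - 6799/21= - 6799/21  =  - 323.76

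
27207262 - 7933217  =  19274045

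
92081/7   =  13154 +3/7 = 13154.43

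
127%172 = 127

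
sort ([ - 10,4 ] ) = [-10,  4]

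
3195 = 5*639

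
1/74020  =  1/74020 = 0.00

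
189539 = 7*27077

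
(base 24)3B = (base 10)83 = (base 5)313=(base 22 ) 3H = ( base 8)123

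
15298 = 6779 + 8519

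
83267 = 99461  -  16194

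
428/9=47 + 5/9 = 47.56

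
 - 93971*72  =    -  6765912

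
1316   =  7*188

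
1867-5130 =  - 3263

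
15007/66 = 227+ 25/66 =227.38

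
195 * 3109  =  606255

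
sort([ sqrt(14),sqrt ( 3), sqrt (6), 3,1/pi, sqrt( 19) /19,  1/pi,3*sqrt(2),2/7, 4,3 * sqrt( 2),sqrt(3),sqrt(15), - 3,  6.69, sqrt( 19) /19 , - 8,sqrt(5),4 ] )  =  [ - 8,-3,sqrt(19 ) /19,sqrt( 19)/19, 2/7, 1/pi,1/pi, sqrt(3),sqrt( 3),sqrt(5), sqrt(6 ), 3, sqrt ( 14),sqrt ( 15 ),4, 4,3*sqrt ( 2),3*sqrt( 2), 6.69]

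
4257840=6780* 628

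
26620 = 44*605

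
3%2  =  1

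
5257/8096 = 5257/8096 = 0.65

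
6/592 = 3/296= 0.01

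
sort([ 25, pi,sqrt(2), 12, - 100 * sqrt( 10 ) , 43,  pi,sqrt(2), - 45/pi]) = [ - 100*sqrt( 10 ),-45/pi , sqrt( 2 ),sqrt(2), pi,pi,12,25,43 ] 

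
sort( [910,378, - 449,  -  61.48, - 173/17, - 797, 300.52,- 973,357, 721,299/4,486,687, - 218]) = [ - 973, - 797, - 449, - 218, - 61.48, - 173/17,299/4,300.52,357,378, 486 , 687,721,910]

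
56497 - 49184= 7313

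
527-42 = 485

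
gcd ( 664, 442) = 2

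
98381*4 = 393524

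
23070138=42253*546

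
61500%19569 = 2793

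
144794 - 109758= 35036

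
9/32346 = 1/3594 = 0.00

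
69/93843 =23/31281= 0.00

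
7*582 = 4074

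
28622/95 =301+27/95 = 301.28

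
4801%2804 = 1997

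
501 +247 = 748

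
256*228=58368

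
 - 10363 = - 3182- 7181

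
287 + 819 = 1106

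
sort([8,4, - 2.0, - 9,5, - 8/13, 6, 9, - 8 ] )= [ - 9 ,-8, - 2.0, - 8/13,4, 5, 6,8,9 ] 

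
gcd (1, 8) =1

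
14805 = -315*(-47 )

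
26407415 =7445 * 3547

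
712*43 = 30616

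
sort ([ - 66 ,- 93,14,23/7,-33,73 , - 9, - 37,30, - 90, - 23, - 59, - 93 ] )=[-93, - 93,-90, - 66, - 59, - 37 , - 33, - 23 , - 9, 23/7, 14,30,73]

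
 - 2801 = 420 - 3221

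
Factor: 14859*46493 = 3^2*13^1*19^1 * 127^1 *2447^1 = 690839487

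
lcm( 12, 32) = 96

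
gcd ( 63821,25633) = 1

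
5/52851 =5/52851= 0.00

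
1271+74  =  1345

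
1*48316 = 48316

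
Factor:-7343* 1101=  - 8084643= -3^1*7^1*367^1*1049^1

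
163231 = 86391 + 76840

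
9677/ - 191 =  - 51 + 64/191 = -50.66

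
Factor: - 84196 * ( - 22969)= 2^2 * 7^1*31^1*97^1*103^1*223^1= 1933897924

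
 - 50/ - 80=5/8 = 0.62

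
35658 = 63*566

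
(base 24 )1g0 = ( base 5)12320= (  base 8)1700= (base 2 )1111000000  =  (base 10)960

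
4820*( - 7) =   -  33740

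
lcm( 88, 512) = 5632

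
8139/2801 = 8139/2801 = 2.91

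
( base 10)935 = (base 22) 1KB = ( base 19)2B4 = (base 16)3A7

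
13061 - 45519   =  -32458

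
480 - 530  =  -50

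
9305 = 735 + 8570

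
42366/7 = 42366/7 = 6052.29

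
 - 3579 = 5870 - 9449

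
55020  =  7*7860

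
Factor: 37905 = 3^1 * 5^1*7^1*19^2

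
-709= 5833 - 6542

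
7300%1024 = 132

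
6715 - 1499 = 5216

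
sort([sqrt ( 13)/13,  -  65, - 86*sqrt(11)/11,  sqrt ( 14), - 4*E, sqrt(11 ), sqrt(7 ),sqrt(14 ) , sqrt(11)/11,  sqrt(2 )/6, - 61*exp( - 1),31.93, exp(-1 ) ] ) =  [ - 65, - 86*sqrt(11 )/11, - 61 * exp( - 1 ), - 4*E,sqrt (2)/6,  sqrt(13) /13,sqrt( 11)/11,exp( - 1), sqrt( 7), sqrt (11 ), sqrt(14),sqrt(14 ),31.93 ] 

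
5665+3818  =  9483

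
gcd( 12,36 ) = 12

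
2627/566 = 4 + 363/566 = 4.64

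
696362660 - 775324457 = - 78961797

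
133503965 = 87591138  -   - 45912827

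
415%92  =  47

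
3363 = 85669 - 82306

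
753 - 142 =611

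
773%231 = 80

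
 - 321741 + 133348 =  - 188393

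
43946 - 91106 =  - 47160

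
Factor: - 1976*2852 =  - 2^5*13^1*19^1*23^1*31^1 = -5635552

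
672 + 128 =800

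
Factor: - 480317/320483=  - 320483^ ( - 1)*480317^1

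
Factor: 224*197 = 44128 =2^5*7^1 * 197^1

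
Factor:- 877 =-877^1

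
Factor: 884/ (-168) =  - 2^( - 1)*3^( - 1)*7^ ( - 1) * 13^1 *17^1 = -221/42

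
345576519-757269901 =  - 411693382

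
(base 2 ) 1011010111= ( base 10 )727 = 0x2D7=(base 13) 43C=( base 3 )222221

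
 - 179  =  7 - 186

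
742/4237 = 742/4237 = 0.18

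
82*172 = 14104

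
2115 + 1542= 3657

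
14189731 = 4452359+9737372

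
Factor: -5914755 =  - 3^3 * 5^1*7^1*11^1 * 569^1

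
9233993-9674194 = -440201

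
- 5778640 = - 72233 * 80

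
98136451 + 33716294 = 131852745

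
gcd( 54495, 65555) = 35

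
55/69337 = 55/69337 =0.00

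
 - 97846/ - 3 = 97846/3  =  32615.33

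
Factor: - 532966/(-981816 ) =2^(  -  2 )*3^(  -  1)*7^1*11^ (-1)*3719^ (  -  1)*38069^1 = 266483/490908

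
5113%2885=2228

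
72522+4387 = 76909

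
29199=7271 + 21928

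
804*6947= 5585388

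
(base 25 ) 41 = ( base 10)101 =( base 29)3E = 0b1100101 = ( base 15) 6B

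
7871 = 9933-2062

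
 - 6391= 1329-7720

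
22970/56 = 11485/28 = 410.18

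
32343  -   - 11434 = 43777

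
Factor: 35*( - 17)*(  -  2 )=2^1*5^1*7^1*17^1 = 1190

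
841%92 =13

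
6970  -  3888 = 3082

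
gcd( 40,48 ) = 8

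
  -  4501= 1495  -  5996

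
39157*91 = 3563287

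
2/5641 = 2/5641  =  0.00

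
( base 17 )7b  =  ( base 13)a0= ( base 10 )130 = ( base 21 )64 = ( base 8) 202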